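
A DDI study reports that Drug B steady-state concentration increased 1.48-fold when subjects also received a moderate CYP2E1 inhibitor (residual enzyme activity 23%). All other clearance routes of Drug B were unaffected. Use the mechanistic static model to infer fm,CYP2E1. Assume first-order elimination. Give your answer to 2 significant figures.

Let fm be the CYP2E1 fraction. New clearance relative to baseline = fm × 0.23 + (1 − fm).
Steady-state concentration ratio = 1 / (new CL fraction), so new CL fraction = 1 / 1.48 = 0.6757.
fm × 0.23 + 1 − fm = 0.6757  ⇒  fm × (0.23 − 1) = −0.3243  ⇒  fm = 0.42.

0.42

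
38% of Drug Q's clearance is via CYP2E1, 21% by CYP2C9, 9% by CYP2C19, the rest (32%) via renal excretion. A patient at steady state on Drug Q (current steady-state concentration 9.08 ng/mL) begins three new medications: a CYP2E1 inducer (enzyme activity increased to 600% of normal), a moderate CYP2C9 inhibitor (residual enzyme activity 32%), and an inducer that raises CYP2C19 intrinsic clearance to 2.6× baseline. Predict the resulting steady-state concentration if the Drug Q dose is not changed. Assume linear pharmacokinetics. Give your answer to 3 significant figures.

3.13 ng/mL

The CYP2E1 pathway (38% of clearance) rises to 6× activity: 0.38 × 6 = 2.28.
The CYP2C9 pathway (21% of clearance) drops to 0.32× activity: 0.21 × 0.32 = 0.0672.
The CYP2C19 pathway (9% of clearance) is boosted to 2.6× activity: 0.09 × 2.6 = 0.234.
Non-CYP routes (32%) are unchanged.
Relative clearance = 2.28 + 0.0672 + 0.234 + 0.32 = 2.9012.
Steady-state concentration ∝ 1/CL: new value = 9.08 / 2.9012 = 3.13 ng/mL.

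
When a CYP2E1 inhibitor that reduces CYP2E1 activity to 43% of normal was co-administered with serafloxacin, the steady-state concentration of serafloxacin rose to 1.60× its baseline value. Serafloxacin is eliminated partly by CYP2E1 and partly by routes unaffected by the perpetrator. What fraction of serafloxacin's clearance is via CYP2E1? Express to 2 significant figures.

Let x = fm,CYP2E1. Because steady-state concentration ∝ 1/CL, relative clearance fell to 1/1.60 = 0.625.
Setting x·0.43 + (1 − x) = 0.625 and solving: x = (0.625 − 1)/(0.43 − 1) = 0.66.

0.66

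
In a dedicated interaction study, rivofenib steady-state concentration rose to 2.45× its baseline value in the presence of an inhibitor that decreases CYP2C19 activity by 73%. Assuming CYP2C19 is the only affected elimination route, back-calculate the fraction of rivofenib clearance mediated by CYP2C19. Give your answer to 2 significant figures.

0.81

CL'/CL = 1 / 2.45 = 0.4082
0.27·fm + (1 − fm) = 0.4082
fm = (0.4082 − 1) / (0.27 − 1) = 0.81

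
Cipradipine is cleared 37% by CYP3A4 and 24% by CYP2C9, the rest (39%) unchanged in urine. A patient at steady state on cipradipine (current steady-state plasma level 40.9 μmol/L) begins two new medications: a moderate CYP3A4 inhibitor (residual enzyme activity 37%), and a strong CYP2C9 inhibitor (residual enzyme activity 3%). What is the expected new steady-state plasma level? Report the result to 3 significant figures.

76.6 μmol/L

The CYP3A4 pathway (37% of clearance) drops to 0.37× activity: 0.37 × 0.37 = 0.1369.
The CYP2C9 pathway (24% of clearance) is reduced to 0.03× activity: 0.24 × 0.03 = 0.0072.
The remaining 39% of clearance is unaffected.
Relative clearance = 0.1369 + 0.0072 + 0.39 = 0.5341.
New steady-state plasma level = 40.9 / 0.5341 = 76.6 μmol/L (concentration scales inversely with clearance).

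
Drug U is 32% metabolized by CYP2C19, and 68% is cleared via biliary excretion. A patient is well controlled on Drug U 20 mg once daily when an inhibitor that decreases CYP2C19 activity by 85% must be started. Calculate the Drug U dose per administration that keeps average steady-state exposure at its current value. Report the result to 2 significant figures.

The CYP2C19 pathway (32% of clearance) is reduced to 0.15× activity: 0.32 × 0.15 = 0.048.
The remaining 68% of clearance is unaffected.
Relative clearance = 0.048 + 0.68 = 0.728.
To maintain the same steady-state level, dose must scale with clearance: new dose = 20 × 0.728 = 15 mg.

15 mg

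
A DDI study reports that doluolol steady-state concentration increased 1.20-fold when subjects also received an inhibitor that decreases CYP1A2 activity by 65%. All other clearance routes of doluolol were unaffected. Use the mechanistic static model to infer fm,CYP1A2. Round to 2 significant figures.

Let x = fm,CYP1A2. Because steady-state concentration ∝ 1/CL, relative clearance fell to 1/1.20 = 0.8333.
Only the CYP1A2 route changed, so 0.8333 = x·0.35 + (1 − x), giving x = 0.26.

0.26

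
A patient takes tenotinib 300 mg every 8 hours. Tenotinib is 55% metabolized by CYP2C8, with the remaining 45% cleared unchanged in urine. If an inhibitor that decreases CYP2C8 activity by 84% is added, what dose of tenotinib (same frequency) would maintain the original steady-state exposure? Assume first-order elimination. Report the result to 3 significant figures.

CYP2C8: 0.55 × 0.16 = 0.088
Other: 0.45 (unchanged)
Relative clearance = 0.088 + 0.45 = 0.538.
Exposure is unchanged when dose changes in proportion to clearance. New dose = 300 mg × 0.538 = 161 mg.

161 mg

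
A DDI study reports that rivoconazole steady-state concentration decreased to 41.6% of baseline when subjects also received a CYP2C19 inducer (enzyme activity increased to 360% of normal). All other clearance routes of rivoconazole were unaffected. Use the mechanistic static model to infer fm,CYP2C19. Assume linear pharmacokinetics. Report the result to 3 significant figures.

0.540

CL'/CL = 1 / 0.416 = 2.404
3.6·fm + (1 − fm) = 2.404
fm = (2.404 − 1) / (3.6 − 1) = 0.540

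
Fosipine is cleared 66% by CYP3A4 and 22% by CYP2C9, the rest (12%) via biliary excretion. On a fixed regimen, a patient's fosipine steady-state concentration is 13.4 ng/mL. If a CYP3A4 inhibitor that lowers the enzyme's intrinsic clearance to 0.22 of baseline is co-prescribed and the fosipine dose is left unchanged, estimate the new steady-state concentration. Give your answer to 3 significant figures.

27.6 ng/mL

The CYP3A4 pathway (66% of clearance) drops to 0.22× activity: 0.66 × 0.22 = 0.1452.
CYP2C9 (22%) and the residual 12% are unaffected.
New clearance relative to baseline: 0.1452 + 0.22 + 0.12 = 0.4852.
New steady-state concentration = baseline ÷ relative clearance = 13.4 / 0.4852 = 27.6 ng/mL.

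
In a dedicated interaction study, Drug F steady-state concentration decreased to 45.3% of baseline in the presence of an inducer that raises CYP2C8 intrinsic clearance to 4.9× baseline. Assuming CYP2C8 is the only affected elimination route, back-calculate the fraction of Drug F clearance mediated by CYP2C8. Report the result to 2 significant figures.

0.31

Let fm be the CYP2C8 fraction. New clearance relative to baseline = fm × 4.9 + (1 − fm).
Steady-state concentration ratio = 1 / (new CL fraction), so new CL fraction = 1 / 0.453 = 2.208.
fm × 4.9 + 1 − fm = 2.208  ⇒  fm × (4.9 − 1) = 1.208  ⇒  fm = 0.31.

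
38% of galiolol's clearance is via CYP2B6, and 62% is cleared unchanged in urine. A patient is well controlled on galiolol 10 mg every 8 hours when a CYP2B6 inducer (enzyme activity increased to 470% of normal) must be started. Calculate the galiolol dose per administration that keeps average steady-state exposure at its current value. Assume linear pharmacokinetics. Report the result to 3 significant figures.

24.1 mg

The CYP2B6 pathway (38% of clearance) is boosted to 4.7× activity: 0.38 × 4.7 = 1.786.
Non-CYP routes (62%) are unchanged.
New clearance relative to baseline: 1.786 + 0.62 = 2.406.
Css,avg = (dose rate)/CL, so holding Css fixed requires dose ∝ CL: 10 × 2.406 = 24.1 mg.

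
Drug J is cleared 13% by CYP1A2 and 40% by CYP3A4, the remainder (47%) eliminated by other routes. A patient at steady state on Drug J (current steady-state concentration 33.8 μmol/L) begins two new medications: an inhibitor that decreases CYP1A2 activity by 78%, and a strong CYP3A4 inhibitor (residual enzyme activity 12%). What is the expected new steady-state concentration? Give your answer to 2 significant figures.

62 μmol/L

CYP1A2: 0.13 × 0.22 = 0.0286
CYP3A4: 0.4 × 0.12 = 0.048
Other: 0.47 (unchanged)
New clearance relative to baseline: 0.0286 + 0.048 + 0.47 = 0.5466.
Dividing the baseline by the relative clearance: 33.8 / 0.5466 = 62 μmol/L.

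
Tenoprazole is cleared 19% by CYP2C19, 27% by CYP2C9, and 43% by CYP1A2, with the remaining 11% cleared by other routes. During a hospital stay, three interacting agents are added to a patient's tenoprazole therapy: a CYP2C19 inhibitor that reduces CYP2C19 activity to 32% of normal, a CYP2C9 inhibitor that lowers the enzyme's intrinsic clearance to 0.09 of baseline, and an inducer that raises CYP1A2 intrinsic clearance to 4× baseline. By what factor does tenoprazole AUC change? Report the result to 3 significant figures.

0.522

The CYP2C19 pathway (19% of clearance) is reduced to 0.32× activity: 0.19 × 0.32 = 0.0608.
The CYP2C9 pathway (27% of clearance) drops to 0.09× activity: 0.27 × 0.09 = 0.0243.
The CYP1A2 pathway (43% of clearance) rises to 4× activity: 0.43 × 4 = 1.72.
The remaining 11% of clearance is unaffected.
New clearance relative to baseline: 0.0608 + 0.0243 + 1.72 + 0.11 = 1.9151.
Because AUC varies inversely with clearance, the combined effect is 1 / 1.9151 = 0.522.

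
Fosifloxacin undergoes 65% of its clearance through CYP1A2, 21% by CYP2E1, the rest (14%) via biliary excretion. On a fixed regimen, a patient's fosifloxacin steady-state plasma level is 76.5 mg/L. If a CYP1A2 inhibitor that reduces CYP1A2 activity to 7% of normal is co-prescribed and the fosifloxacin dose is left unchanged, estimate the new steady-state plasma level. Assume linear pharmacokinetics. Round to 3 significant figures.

193 mg/L

The CYP1A2 pathway (65% of clearance) drops to 0.07× activity: 0.65 × 0.07 = 0.0455.
CYP2E1 (21%) and the residual 14% are unaffected.
New clearance relative to baseline: 0.0455 + 0.21 + 0.14 = 0.3955.
With dosing unchanged, steady-state plasma level scales as 1/CL: 76.5 / 0.3955 = 193 mg/L.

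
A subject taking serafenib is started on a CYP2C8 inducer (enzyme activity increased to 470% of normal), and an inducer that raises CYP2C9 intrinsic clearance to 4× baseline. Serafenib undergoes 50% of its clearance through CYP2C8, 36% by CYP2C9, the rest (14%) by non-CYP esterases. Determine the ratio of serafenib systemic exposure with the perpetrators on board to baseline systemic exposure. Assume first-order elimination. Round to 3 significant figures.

0.254

The CYP2C8 pathway (50% of clearance) rises to 4.7× activity: 0.5 × 4.7 = 2.35.
The CYP2C9 pathway (36% of clearance) increases to 4× activity: 0.36 × 4 = 1.44.
The remaining 14% of clearance is unaffected.
New clearance relative to baseline: 2.35 + 1.44 + 0.14 = 3.93.
Net systemic exposure ratio = 1 / 3.93 = 0.254.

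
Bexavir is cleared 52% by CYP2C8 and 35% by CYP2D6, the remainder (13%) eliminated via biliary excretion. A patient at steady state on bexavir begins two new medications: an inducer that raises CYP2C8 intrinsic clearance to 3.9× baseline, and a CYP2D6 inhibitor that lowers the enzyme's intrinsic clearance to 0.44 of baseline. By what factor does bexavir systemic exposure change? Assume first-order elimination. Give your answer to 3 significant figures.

CYP2C8: 0.52 × 3.9 = 2.028
CYP2D6: 0.35 × 0.44 = 0.154
Other: 0.13 (unchanged)
CL_new/CL_old = 2.028 + 0.154 + 0.13 = 2.312.
Systemic exposure ∝ 1/CL: fold-change = 1 / 2.312 = 0.433.

0.433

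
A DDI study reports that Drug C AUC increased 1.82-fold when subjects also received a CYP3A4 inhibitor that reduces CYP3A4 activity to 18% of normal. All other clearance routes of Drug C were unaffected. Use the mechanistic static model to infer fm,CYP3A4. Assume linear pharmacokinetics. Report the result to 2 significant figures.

0.55

Write x for the fraction cleared via CYP3A4. The observed AUC change means clearance fell to 1/1.82 = 0.5495 of baseline.
Setting x·0.18 + (1 − x) = 0.5495 and solving: x = (0.5495 − 1)/(0.18 − 1) = 0.55.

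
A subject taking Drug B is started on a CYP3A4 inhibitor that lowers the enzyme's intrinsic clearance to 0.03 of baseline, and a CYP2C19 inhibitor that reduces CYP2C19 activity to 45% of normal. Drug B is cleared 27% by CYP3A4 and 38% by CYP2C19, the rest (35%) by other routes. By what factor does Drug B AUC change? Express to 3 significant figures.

The CYP3A4 pathway (27% of clearance) drops to 0.03× activity: 0.27 × 0.03 = 0.0081.
The CYP2C19 pathway (38% of clearance) falls to 0.45× activity: 0.38 × 0.45 = 0.171.
The remaining 35% of clearance is unaffected.
CL_new/CL_old = 0.0081 + 0.171 + 0.35 = 0.5291.
AUC ∝ 1/CL: fold-change = 1 / 0.5291 = 1.89.

1.89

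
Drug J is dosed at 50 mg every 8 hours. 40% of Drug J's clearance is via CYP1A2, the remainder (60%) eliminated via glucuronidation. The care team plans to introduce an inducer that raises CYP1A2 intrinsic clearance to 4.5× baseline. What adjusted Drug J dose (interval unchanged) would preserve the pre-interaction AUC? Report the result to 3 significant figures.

CYP1A2: 0.4 × 4.5 = 1.8
Other: 0.6 (unchanged)
New clearance relative to baseline: 1.8 + 0.6 = 2.4.
To maintain the same steady-state level, dose must scale with clearance: new dose = 50 × 2.4 = 120 mg.

120 mg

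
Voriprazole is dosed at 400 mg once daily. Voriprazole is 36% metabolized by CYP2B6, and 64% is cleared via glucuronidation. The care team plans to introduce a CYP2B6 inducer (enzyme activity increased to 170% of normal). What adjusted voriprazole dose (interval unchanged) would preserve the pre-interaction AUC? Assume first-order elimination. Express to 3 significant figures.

501 mg

CYP2B6: 0.36 × 1.7 = 0.612
Other: 0.64 (unchanged)
CL_new/CL_old = 0.612 + 0.64 = 1.252.
To maintain the same steady-state level, dose must scale with clearance: new dose = 400 × 1.252 = 501 mg.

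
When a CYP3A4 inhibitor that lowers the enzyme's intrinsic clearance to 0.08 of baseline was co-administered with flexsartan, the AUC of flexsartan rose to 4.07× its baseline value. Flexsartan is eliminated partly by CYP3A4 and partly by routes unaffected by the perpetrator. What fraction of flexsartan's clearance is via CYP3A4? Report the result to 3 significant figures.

0.820

Call the CYP3A4 fraction fm. After the interaction, CL_new/CL_old = fm × 0.08 + (1 − fm).
AUC ratio = 1 / (new CL fraction), so new CL fraction = 1 / 4.07 = 0.2457.
fm × 0.08 + 1 − fm = 0.2457  ⇒  fm × (0.08 − 1) = −0.7543  ⇒  fm = 0.820.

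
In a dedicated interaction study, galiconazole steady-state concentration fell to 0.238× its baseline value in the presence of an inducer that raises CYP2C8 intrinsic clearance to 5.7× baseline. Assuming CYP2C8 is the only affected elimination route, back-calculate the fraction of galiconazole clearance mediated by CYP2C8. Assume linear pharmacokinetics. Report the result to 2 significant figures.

0.68

CL'/CL = 1 / 0.238 = 4.202
5.7·fm + (1 − fm) = 4.202
fm = (4.202 − 1) / (5.7 − 1) = 0.68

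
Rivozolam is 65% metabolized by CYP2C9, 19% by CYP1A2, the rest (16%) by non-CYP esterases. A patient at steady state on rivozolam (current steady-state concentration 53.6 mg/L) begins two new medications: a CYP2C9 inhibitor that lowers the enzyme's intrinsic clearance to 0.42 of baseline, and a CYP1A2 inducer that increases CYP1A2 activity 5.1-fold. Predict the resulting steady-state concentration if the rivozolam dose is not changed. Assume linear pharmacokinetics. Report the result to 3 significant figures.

CYP2C9: 0.65 × 0.42 = 0.273
CYP1A2: 0.19 × 5.1 = 0.969
Other: 0.16 (unchanged)
Relative clearance = 0.273 + 0.969 + 0.16 = 1.402.
New steady-state concentration = 53.6 / 1.402 = 38.2 mg/L (concentration scales inversely with clearance).

38.2 mg/L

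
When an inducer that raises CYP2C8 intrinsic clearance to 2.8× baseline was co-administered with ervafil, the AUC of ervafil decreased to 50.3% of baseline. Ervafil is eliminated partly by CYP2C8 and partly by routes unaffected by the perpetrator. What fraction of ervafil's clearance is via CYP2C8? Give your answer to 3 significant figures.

0.549

CL'/CL = 1 / 0.503 = 1.988
2.8·fm + (1 − fm) = 1.988
fm = (1.988 − 1) / (2.8 − 1) = 0.549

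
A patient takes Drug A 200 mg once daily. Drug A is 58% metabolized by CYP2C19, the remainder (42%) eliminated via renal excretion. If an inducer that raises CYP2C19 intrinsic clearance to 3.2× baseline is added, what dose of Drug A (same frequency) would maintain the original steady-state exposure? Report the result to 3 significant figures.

455 mg

CYP2C19: 0.58 × 3.2 = 1.856
Other: 0.42 (unchanged)
New clearance relative to baseline: 1.856 + 0.42 = 2.276.
Exposure is unchanged when dose changes in proportion to clearance. New dose = 200 mg × 2.276 = 455 mg.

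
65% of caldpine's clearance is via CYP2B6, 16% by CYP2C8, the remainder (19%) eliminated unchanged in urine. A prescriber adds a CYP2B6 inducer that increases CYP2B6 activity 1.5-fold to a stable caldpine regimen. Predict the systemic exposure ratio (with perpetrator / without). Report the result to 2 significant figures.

The CYP2B6 pathway (65% of clearance) rises to 1.5× activity: 0.65 × 1.5 = 0.975.
CYP2C8 (16%) and the residual 19% are unaffected.
New clearance relative to baseline: 0.975 + 0.16 + 0.19 = 1.325.
Systemic exposure is inversely proportional to clearance, so the fold-change is 1 / 1.325 = 0.75.

0.75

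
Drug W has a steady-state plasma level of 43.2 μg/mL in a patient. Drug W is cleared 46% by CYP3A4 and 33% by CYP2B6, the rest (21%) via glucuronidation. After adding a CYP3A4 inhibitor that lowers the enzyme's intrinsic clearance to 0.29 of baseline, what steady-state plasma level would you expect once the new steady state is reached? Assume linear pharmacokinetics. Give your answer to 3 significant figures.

The CYP3A4 pathway (46% of clearance) drops to 0.29× activity: 0.46 × 0.29 = 0.1334.
CYP2B6 (33%) and the residual 21% are unaffected.
Relative clearance = 0.1334 + 0.33 + 0.21 = 0.6734.
Steady-state plasma level ∝ 1/CL, so new value = 43.2 / 0.6734 = 64.2 μg/mL.

64.2 μg/mL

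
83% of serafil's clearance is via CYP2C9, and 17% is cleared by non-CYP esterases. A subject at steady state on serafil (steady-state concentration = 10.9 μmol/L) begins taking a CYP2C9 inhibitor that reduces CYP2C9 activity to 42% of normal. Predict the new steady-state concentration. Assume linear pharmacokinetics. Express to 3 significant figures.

21.0 μmol/L

The CYP2C9 pathway (83% of clearance) is reduced to 0.42× activity: 0.83 × 0.42 = 0.3486.
Non-CYP routes (17%) are unchanged.
New clearance relative to baseline: 0.3486 + 0.17 = 0.5186.
Steady-state concentration ∝ 1/CL, so new value = 10.9 / 0.5186 = 21.0 μmol/L.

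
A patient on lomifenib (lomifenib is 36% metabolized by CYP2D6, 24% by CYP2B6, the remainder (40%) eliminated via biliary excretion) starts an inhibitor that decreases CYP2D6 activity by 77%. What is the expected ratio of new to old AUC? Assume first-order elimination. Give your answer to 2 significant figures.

1.4

The CYP2D6 pathway (36% of clearance) falls to 0.23× activity: 0.36 × 0.23 = 0.0828.
CYP2B6 (24%) and the residual 40% are unaffected.
Relative clearance = 0.0828 + 0.24 + 0.4 = 0.7228.
Since AUC ∝ 1/CL, the ratio is 1 / 0.7228 = 1.4.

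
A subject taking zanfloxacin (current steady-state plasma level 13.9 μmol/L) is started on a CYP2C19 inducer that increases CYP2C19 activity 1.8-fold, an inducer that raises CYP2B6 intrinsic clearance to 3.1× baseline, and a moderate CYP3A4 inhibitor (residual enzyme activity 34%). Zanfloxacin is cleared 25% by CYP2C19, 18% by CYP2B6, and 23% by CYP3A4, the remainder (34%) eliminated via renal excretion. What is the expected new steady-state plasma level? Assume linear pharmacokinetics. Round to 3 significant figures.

9.75 μmol/L

The CYP2C19 pathway (25% of clearance) increases to 1.8× activity: 0.25 × 1.8 = 0.45.
The CYP2B6 pathway (18% of clearance) rises to 3.1× activity: 0.18 × 3.1 = 0.558.
The CYP3A4 pathway (23% of clearance) is reduced to 0.34× activity: 0.23 × 0.34 = 0.0782.
The remaining 34% of clearance is unaffected.
CL_new/CL_old = 0.45 + 0.558 + 0.0782 + 0.34 = 1.4262.
New steady-state plasma level = 13.9 / 1.4262 = 9.75 μmol/L (concentration scales inversely with clearance).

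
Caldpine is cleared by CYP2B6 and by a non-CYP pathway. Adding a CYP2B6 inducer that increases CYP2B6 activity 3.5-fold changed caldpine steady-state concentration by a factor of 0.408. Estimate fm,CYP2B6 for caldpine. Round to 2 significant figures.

CL'/CL = 1 / 0.408 = 2.451
3.5·fm + (1 − fm) = 2.451
fm = (2.451 − 1) / (3.5 − 1) = 0.58

0.58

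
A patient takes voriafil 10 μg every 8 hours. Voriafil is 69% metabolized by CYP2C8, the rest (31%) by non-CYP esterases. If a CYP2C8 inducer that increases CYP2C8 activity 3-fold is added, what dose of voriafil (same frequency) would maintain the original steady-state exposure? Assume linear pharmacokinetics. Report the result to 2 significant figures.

The CYP2C8 pathway (69% of clearance) rises to 3× activity: 0.69 × 3 = 2.07.
Non-CYP routes (31%) are unchanged.
Relative clearance = 2.07 + 0.31 = 2.38.
To maintain the same steady-state level, dose must scale with clearance: new dose = 10 × 2.38 = 24 μg.

24 μg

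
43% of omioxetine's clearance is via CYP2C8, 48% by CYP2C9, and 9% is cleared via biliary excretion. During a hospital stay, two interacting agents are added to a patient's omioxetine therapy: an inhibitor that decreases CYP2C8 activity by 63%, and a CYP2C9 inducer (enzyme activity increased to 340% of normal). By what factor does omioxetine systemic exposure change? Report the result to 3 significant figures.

0.532

The CYP2C8 pathway (43% of clearance) is reduced to 0.37× activity: 0.43 × 0.37 = 0.1591.
The CYP2C9 pathway (48% of clearance) increases to 3.4× activity: 0.48 × 3.4 = 1.632.
Non-CYP routes (9%) are unchanged.
New clearance relative to baseline: 0.1591 + 1.632 + 0.09 = 1.8811.
Net systemic exposure ratio = 1 / 1.8811 = 0.532.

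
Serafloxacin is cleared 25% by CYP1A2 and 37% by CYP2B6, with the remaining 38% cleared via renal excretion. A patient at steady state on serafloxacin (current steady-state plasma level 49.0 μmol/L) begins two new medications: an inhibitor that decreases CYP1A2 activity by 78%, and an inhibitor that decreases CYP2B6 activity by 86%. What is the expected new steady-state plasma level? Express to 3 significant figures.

101 μmol/L

The CYP1A2 pathway (25% of clearance) is reduced to 0.22× activity: 0.25 × 0.22 = 0.055.
The CYP2B6 pathway (37% of clearance) drops to 0.14× activity: 0.37 × 0.14 = 0.0518.
The remaining 38% of clearance is unaffected.
New clearance relative to baseline: 0.055 + 0.0518 + 0.38 = 0.4868.
Steady-state plasma level ∝ 1/CL: new value = 49.0 / 0.4868 = 101 μmol/L.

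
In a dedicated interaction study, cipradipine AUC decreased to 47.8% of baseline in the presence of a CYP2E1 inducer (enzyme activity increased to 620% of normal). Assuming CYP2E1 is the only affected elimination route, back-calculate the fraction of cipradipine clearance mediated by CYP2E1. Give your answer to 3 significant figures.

CL'/CL = 1 / 0.478 = 2.092
6.2·fm + (1 − fm) = 2.092
fm = (2.092 − 1) / (6.2 − 1) = 0.210

0.210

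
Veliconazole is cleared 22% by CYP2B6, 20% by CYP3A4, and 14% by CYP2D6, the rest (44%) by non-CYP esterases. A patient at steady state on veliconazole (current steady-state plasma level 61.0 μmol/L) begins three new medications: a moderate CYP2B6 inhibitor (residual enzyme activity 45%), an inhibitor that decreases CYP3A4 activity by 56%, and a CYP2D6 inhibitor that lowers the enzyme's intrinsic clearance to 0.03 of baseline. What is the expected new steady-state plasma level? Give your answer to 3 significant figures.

The CYP2B6 pathway (22% of clearance) drops to 0.45× activity: 0.22 × 0.45 = 0.099.
The CYP3A4 pathway (20% of clearance) drops to 0.44× activity: 0.2 × 0.44 = 0.088.
The CYP2D6 pathway (14% of clearance) drops to 0.03× activity: 0.14 × 0.03 = 0.0042.
The remaining 44% of clearance is unaffected.
CL_new/CL_old = 0.099 + 0.088 + 0.0042 + 0.44 = 0.6312.
Steady-state plasma level ∝ 1/CL: new value = 61.0 / 0.6312 = 96.6 μmol/L.

96.6 μmol/L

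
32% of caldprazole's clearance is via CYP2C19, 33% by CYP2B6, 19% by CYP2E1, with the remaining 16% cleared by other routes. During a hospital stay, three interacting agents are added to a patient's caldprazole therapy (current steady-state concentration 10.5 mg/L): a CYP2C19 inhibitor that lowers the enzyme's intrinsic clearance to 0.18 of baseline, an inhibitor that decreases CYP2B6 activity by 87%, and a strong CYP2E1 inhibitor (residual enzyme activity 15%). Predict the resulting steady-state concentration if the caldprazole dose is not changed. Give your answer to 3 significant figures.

36.3 mg/L

The CYP2C19 pathway (32% of clearance) is reduced to 0.18× activity: 0.32 × 0.18 = 0.0576.
The CYP2B6 pathway (33% of clearance) falls to 0.13× activity: 0.33 × 0.13 = 0.0429.
The CYP2E1 pathway (19% of clearance) drops to 0.15× activity: 0.19 × 0.15 = 0.0285.
Non-CYP routes (16%) are unchanged.
CL_new/CL_old = 0.0576 + 0.0429 + 0.0285 + 0.16 = 0.289.
Dividing the baseline by the relative clearance: 10.5 / 0.289 = 36.3 mg/L.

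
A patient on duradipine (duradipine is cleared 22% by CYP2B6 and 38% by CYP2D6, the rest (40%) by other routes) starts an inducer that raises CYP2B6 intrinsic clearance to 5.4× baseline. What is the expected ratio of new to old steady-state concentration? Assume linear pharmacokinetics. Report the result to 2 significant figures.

0.51

The CYP2B6 pathway (22% of clearance) is boosted to 5.4× activity: 0.22 × 5.4 = 1.188.
CYP2D6 (38%) and the residual 40% are unaffected.
CL_new/CL_old = 1.188 + 0.38 + 0.4 = 1.968.
Since steady-state concentration ∝ 1/CL, the ratio is 1 / 1.968 = 0.51.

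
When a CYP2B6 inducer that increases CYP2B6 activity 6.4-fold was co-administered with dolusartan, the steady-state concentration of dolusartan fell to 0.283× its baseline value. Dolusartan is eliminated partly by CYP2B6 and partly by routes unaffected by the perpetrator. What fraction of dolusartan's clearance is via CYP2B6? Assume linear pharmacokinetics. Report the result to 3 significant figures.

0.469

CL'/CL = 1 / 0.283 = 3.534
6.4·fm + (1 − fm) = 3.534
fm = (3.534 − 1) / (6.4 − 1) = 0.469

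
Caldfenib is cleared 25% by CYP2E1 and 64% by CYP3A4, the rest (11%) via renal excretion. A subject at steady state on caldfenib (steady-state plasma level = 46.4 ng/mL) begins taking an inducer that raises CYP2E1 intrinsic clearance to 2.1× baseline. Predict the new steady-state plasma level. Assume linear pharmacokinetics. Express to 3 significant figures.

36.4 ng/mL

CYP2E1: 0.25 × 2.1 = 0.525
CYP3A4: 0.64 (unchanged)
Other: 0.11 (unchanged)
New clearance relative to baseline: 0.525 + 0.64 + 0.11 = 1.275.
New steady-state plasma level = baseline ÷ relative clearance = 46.4 / 1.275 = 36.4 ng/mL.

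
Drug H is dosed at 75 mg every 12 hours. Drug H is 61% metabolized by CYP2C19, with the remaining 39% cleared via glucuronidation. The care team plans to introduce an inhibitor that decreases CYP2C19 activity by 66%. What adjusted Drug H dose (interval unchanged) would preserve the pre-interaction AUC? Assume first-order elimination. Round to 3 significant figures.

The CYP2C19 pathway (61% of clearance) is reduced to 0.34× activity: 0.61 × 0.34 = 0.2074.
The remaining 39% of clearance is unaffected.
New clearance relative to baseline: 0.2074 + 0.39 = 0.5974.
Exposure is unchanged when dose changes in proportion to clearance. New dose = 75 mg × 0.5974 = 44.8 mg.

44.8 mg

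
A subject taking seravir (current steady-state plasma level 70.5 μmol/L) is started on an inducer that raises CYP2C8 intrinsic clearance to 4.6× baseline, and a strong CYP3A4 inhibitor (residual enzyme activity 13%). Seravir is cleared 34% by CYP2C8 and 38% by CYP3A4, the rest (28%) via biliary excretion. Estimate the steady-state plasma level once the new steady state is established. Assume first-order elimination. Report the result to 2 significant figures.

CYP2C8: 0.34 × 4.6 = 1.564
CYP3A4: 0.38 × 0.13 = 0.0494
Other: 0.28 (unchanged)
Relative clearance = 1.564 + 0.0494 + 0.28 = 1.8934.
Steady-state plasma level ∝ 1/CL: new value = 70.5 / 1.8934 = 37 μmol/L.

37 μmol/L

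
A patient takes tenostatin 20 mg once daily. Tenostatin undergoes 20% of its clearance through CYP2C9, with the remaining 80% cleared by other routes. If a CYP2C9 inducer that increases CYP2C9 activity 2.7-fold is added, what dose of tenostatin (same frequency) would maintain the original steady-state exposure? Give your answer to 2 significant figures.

The CYP2C9 pathway (20% of clearance) rises to 2.7× activity: 0.2 × 2.7 = 0.54.
Non-CYP routes (80%) are unchanged.
CL_new/CL_old = 0.54 + 0.8 = 1.34.
Exposure is unchanged when dose changes in proportion to clearance. New dose = 20 mg × 1.34 = 27 mg.

27 mg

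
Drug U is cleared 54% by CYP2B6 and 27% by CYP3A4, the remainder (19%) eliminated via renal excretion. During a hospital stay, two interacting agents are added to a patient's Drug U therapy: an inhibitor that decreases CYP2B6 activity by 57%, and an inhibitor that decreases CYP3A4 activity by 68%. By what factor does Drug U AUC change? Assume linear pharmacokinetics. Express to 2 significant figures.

CYP2B6: 0.54 × 0.43 = 0.2322
CYP3A4: 0.27 × 0.32 = 0.0864
Other: 0.19 (unchanged)
CL_new/CL_old = 0.2322 + 0.0864 + 0.19 = 0.5086.
Because AUC varies inversely with clearance, the combined effect is 1 / 0.5086 = 2.0.

2.0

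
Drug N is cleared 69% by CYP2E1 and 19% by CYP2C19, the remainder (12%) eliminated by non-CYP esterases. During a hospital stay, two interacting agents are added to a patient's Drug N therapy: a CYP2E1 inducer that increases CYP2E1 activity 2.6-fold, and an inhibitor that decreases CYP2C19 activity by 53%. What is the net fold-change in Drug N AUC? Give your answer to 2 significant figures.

0.50

The CYP2E1 pathway (69% of clearance) rises to 2.6× activity: 0.69 × 2.6 = 1.794.
The CYP2C19 pathway (19% of clearance) drops to 0.47× activity: 0.19 × 0.47 = 0.0893.
The remaining 12% of clearance is unaffected.
New clearance relative to baseline: 1.794 + 0.0893 + 0.12 = 2.0033.
Net AUC ratio = 1 / 2.0033 = 0.50.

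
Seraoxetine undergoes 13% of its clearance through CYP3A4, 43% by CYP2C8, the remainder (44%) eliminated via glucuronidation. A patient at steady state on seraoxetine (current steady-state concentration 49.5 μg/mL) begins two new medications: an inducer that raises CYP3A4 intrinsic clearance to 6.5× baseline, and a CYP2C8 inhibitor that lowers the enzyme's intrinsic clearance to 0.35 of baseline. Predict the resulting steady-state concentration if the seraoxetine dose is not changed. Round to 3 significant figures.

The CYP3A4 pathway (13% of clearance) increases to 6.5× activity: 0.13 × 6.5 = 0.845.
The CYP2C8 pathway (43% of clearance) drops to 0.35× activity: 0.43 × 0.35 = 0.1505.
The remaining 44% of clearance is unaffected.
New clearance relative to baseline: 0.845 + 0.1505 + 0.44 = 1.4355.
Dividing the baseline by the relative clearance: 49.5 / 1.4355 = 34.5 μg/mL.

34.5 μg/mL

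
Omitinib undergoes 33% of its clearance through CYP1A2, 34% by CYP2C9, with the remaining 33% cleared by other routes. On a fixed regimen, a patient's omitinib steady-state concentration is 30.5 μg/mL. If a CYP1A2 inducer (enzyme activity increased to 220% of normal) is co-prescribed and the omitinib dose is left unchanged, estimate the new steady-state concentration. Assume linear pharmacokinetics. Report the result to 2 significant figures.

The CYP1A2 pathway (33% of clearance) is boosted to 2.2× activity: 0.33 × 2.2 = 0.726.
CYP2C9 (34%) and the residual 33% are unaffected.
New clearance relative to baseline: 0.726 + 0.34 + 0.33 = 1.396.
With dosing unchanged, steady-state concentration scales as 1/CL: 30.5 / 1.396 = 22 μg/mL.

22 μg/mL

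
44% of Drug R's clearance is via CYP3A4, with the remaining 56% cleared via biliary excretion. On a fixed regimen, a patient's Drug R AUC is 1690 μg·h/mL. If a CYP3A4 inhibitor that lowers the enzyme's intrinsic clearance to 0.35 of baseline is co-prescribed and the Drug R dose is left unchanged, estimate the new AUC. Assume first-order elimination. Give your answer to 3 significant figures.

2.37 × 10³ μg·h/mL

The CYP3A4 pathway (44% of clearance) falls to 0.35× activity: 0.44 × 0.35 = 0.154.
The remaining 56% of clearance is unaffected.
New clearance relative to baseline: 0.154 + 0.56 = 0.714.
New AUC = baseline ÷ relative clearance = 1690 / 0.714 = 2.37 × 10³ μg·h/mL.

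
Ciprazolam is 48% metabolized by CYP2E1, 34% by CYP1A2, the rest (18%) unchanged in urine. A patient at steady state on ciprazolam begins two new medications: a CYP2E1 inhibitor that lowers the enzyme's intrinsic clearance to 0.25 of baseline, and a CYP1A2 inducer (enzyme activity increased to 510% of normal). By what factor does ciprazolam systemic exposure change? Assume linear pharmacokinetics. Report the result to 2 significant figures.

The CYP2E1 pathway (48% of clearance) falls to 0.25× activity: 0.48 × 0.25 = 0.12.
The CYP1A2 pathway (34% of clearance) rises to 5.1× activity: 0.34 × 5.1 = 1.734.
The remaining 18% of clearance is unaffected.
Relative clearance = 0.12 + 1.734 + 0.18 = 2.034.
Net systemic exposure ratio = 1 / 2.034 = 0.49.

0.49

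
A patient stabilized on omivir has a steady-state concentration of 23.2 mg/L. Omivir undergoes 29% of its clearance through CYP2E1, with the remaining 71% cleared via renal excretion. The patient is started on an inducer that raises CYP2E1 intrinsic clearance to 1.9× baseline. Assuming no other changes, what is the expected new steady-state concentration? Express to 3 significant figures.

18.4 mg/L

The CYP2E1 pathway (29% of clearance) is boosted to 1.9× activity: 0.29 × 1.9 = 0.551.
Non-CYP routes (71%) are unchanged.
Relative clearance = 0.551 + 0.71 = 1.261.
Steady-state concentration ∝ 1/CL, so new value = 23.2 / 1.261 = 18.4 mg/L.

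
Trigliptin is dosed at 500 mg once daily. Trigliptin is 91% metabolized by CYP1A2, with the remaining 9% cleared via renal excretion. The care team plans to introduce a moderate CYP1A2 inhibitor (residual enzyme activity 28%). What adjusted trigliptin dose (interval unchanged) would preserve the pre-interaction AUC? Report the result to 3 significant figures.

172 mg

CYP1A2: 0.91 × 0.28 = 0.2548
Other: 0.09 (unchanged)
New clearance relative to baseline: 0.2548 + 0.09 = 0.3448.
Css,avg = (dose rate)/CL, so holding Css fixed requires dose ∝ CL: 500 × 0.3448 = 172 mg.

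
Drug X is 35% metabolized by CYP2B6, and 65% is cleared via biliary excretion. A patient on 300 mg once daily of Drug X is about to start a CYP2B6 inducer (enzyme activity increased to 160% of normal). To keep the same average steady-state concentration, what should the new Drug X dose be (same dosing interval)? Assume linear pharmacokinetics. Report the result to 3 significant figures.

The CYP2B6 pathway (35% of clearance) increases to 1.6× activity: 0.35 × 1.6 = 0.56.
Non-CYP routes (65%) are unchanged.
Relative clearance = 0.56 + 0.65 = 1.21.
To maintain the same steady-state level, dose must scale with clearance: new dose = 300 × 1.21 = 363 mg.

363 mg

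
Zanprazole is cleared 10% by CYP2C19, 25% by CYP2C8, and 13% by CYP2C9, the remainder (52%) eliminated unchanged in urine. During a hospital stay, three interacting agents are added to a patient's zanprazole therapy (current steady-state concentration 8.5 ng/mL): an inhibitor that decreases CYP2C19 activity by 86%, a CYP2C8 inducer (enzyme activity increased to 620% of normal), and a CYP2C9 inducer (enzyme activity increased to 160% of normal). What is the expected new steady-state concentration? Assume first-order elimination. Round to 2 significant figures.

3.7 ng/mL

The CYP2C19 pathway (10% of clearance) drops to 0.14× activity: 0.1 × 0.14 = 0.014.
The CYP2C8 pathway (25% of clearance) rises to 6.2× activity: 0.25 × 6.2 = 1.55.
The CYP2C9 pathway (13% of clearance) is boosted to 1.6× activity: 0.13 × 1.6 = 0.208.
Non-CYP routes (52%) are unchanged.
CL_new/CL_old = 0.014 + 1.55 + 0.208 + 0.52 = 2.292.
Dividing the baseline by the relative clearance: 8.5 / 2.292 = 3.7 ng/mL.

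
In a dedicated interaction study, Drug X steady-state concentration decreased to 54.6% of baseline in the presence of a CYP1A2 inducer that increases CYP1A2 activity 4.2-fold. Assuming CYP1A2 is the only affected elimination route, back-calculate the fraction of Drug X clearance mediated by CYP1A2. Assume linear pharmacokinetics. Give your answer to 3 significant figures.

0.260

Let fm be the CYP1A2 fraction. New clearance relative to baseline = fm × 4.2 + (1 − fm).
Steady-state concentration ratio = 1 / (new CL fraction), so new CL fraction = 1 / 0.546 = 1.832.
fm × 4.2 + 1 − fm = 1.832  ⇒  fm × (4.2 − 1) = 0.8315  ⇒  fm = 0.260.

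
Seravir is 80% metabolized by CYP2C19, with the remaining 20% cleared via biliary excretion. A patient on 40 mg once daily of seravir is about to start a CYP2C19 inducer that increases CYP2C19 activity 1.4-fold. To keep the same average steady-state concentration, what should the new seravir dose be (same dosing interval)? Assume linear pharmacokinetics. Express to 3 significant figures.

52.8 mg

CYP2C19: 0.8 × 1.4 = 1.12
Other: 0.2 (unchanged)
Relative clearance = 1.12 + 0.2 = 1.32.
Exposure is unchanged when dose changes in proportion to clearance. New dose = 40 mg × 1.32 = 52.8 mg.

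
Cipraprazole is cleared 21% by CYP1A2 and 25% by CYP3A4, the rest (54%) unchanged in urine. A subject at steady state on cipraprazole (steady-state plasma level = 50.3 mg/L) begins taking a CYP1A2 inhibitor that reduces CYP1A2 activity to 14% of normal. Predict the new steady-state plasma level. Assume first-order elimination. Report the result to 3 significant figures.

61.4 mg/L

CYP1A2: 0.21 × 0.14 = 0.0294
CYP3A4: 0.25 (unchanged)
Other: 0.54 (unchanged)
Relative clearance = 0.0294 + 0.25 + 0.54 = 0.8194.
New steady-state plasma level = baseline ÷ relative clearance = 50.3 / 0.8194 = 61.4 mg/L.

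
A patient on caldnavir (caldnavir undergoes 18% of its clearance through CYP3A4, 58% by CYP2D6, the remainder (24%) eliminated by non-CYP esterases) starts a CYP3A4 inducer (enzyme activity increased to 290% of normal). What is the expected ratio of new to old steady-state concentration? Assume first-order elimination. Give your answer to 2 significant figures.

CYP3A4: 0.18 × 2.9 = 0.522
CYP2D6: 0.58 (unchanged)
Other: 0.24 (unchanged)
Relative clearance = 0.522 + 0.58 + 0.24 = 1.342.
Since steady-state concentration ∝ 1/CL, the ratio is 1 / 1.342 = 0.75.

0.75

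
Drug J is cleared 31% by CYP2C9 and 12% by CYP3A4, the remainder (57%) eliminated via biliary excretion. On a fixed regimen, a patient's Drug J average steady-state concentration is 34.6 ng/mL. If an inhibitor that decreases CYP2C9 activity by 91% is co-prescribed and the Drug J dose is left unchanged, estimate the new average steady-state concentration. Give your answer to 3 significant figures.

CYP2C9: 0.31 × 0.09 = 0.0279
CYP3A4: 0.12 (unchanged)
Other: 0.57 (unchanged)
CL_new/CL_old = 0.0279 + 0.12 + 0.57 = 0.7179.
New average steady-state concentration = baseline ÷ relative clearance = 34.6 / 0.7179 = 48.2 ng/mL.

48.2 ng/mL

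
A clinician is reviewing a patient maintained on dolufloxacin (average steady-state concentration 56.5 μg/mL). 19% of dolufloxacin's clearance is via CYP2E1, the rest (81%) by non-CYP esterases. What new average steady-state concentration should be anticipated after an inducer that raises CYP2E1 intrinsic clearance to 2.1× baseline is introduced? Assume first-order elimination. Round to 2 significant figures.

The CYP2E1 pathway (19% of clearance) is boosted to 2.1× activity: 0.19 × 2.1 = 0.399.
Non-CYP routes (81%) are unchanged.
CL_new/CL_old = 0.399 + 0.81 = 1.209.
New average steady-state concentration = baseline ÷ relative clearance = 56.5 / 1.209 = 47 μg/mL.

47 μg/mL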